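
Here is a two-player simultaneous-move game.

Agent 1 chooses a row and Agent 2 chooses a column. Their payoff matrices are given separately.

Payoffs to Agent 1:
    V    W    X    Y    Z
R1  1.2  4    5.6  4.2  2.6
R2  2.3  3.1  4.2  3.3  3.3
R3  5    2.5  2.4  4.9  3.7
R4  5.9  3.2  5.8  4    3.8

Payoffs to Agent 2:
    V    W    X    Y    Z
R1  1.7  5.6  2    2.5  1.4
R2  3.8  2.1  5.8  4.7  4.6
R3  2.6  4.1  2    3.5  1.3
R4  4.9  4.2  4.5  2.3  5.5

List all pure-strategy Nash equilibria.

(R1, V): Agent 1 can switch to R2 (1.2 → 2.3). Not NE.
(R1, W): Agent 1 gets 4, best alternative 3.2; Agent 2 gets 5.6, best alternative 2.5. No profitable deviation — NE.
(R1, X): Agent 1 can switch to R4 (5.6 → 5.8). Not NE.
(R1, Y): Agent 1 can switch to R3 (4.2 → 4.9). Not NE.
(R1, Z): Agent 1 can switch to R2 (2.6 → 3.3). Not NE.
(R2, V): Agent 1 can switch to R3 (2.3 → 5). Not NE.
(R2, W): Agent 1 can switch to R1 (3.1 → 4). Not NE.
(R4, Z): Agent 1 gets 3.8, best alternative 3.7; Agent 2 gets 5.5, best alternative 4.9. No profitable deviation — NE.
(The remaining 12 profiles each have a profitable deviation by the same check.)

(R1, W) and (R4, Z)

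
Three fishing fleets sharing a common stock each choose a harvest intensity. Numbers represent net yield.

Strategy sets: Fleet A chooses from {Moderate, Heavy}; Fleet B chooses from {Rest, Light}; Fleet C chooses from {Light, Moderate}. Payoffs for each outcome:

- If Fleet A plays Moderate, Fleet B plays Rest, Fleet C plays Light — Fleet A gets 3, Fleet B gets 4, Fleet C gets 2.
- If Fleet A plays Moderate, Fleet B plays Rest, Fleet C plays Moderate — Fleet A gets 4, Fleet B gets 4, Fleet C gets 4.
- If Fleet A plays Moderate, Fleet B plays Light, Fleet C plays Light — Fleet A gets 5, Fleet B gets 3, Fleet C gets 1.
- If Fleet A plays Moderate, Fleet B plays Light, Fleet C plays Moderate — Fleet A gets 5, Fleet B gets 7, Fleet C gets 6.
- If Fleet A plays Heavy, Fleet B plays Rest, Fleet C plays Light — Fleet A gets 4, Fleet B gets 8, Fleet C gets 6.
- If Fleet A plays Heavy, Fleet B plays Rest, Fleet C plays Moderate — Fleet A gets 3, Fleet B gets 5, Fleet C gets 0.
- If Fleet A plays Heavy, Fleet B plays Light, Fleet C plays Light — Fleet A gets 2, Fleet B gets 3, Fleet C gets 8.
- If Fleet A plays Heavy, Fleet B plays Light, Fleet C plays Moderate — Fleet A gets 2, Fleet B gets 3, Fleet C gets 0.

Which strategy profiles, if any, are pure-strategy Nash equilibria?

Pure-strategy Nash equilibria: (Moderate, Light, Moderate); (Heavy, Rest, Light)

For each strategy profile, look for a profitable unilateral deviation.
(Moderate, Rest, Light): Fleet A can switch to Heavy (3 → 4). Not NE.
(Moderate, Rest, Moderate): Fleet B can switch to Light (4 → 7). Not NE.
(Moderate, Light, Light): Fleet B can switch to Rest (3 → 4). Not NE.
(Moderate, Light, Moderate): Fleet A gets 5, best alternative 2; Fleet B gets 7, best alternative 4; Fleet C gets 6, best alternative 1. No profitable deviation — NE.
(Heavy, Rest, Light): Fleet A gets 4, best alternative 3; Fleet B gets 8, best alternative 3; Fleet C gets 6, best alternative 0. No profitable deviation — NE.
(Heavy, Rest, Moderate): Fleet A can switch to Moderate (3 → 4). Not NE.
(Heavy, Light, Light): Fleet A can switch to Moderate (2 → 5). Not NE.
(Heavy, Light, Moderate): Fleet A can switch to Moderate (2 → 5). Not NE.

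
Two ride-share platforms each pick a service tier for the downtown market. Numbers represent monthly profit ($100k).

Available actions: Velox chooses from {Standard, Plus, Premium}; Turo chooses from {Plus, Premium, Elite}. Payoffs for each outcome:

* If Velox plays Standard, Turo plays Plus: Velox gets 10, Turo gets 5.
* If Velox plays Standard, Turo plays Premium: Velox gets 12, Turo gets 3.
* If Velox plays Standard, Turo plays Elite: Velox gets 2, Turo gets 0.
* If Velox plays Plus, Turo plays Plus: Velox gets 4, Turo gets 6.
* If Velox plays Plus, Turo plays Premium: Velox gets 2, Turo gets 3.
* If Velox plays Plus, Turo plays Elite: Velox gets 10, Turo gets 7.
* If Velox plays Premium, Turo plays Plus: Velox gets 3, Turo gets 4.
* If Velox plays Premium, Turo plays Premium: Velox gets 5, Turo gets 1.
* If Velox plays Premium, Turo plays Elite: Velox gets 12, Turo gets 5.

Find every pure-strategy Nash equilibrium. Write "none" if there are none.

The pure Nash equilibria are (Standard, Plus) and (Premium, Elite).

Velox against Plus: payoffs 10, 4, 3 → best response Standard.
Velox against Premium: payoffs 12, 2, 5 → best response Standard.
Velox against Elite: payoffs 2, 10, 12 → best response Premium.
Turo against Standard: payoffs 5, 3, 0 → best response Plus.
Turo against Plus: payoffs 6, 3, 7 → best response Elite.
Turo against Premium: payoffs 4, 1, 5 → best response Elite.
Mutual best responses: (Standard, Plus); (Premium, Elite).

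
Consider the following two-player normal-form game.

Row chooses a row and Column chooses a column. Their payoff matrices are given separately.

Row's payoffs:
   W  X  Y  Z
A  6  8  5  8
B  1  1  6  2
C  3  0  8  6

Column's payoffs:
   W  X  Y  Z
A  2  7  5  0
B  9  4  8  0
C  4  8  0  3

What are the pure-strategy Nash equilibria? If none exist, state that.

The unique pure-strategy Nash equilibrium is (A, X).

(A, W): Column can switch to X (2 → 7). Not NE.
(A, X): Row gets 8, best alternative 1; Column gets 7, best alternative 5. No profitable deviation — NE.
(A, Y): Row can switch to B (5 → 6). Not NE.
(A, Z): Column can switch to W (0 → 2). Not NE.
(B, W): Row can switch to A (1 → 6). Not NE.
(B, X): Row can switch to A (1 → 8). Not NE.
(B, Y): Row can switch to C (6 → 8). Not NE.
(B, Z): Row can switch to A (2 → 8). Not NE.
(C, W): Row can switch to A (3 → 6). Not NE.
(C, X): Row can switch to A (0 → 8). Not NE.
(C, Y): Column can switch to W (0 → 4). Not NE.
(The remaining 1 profile has a profitable deviation by the same check.)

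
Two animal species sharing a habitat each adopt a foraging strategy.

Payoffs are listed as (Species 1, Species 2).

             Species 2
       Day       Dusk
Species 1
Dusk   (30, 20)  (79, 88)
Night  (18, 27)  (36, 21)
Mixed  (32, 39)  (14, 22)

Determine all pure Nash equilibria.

(Dusk, Dusk) and (Mixed, Day)

For each strategy profile, look for a profitable unilateral deviation.
(Dusk, Day): Species 1 can switch to Mixed (30 → 32). Not NE.
(Dusk, Dusk): Species 1 gets 79, best alternative 36; Species 2 gets 88, best alternative 20. No profitable deviation — NE.
(Night, Day): Species 1 can switch to Dusk (18 → 30). Not NE.
(Night, Dusk): Species 1 can switch to Dusk (36 → 79). Not NE.
(Mixed, Day): Species 1 gets 32, best alternative 30; Species 2 gets 39, best alternative 22. No profitable deviation — NE.
(Mixed, Dusk): Species 1 can switch to Dusk (14 → 79). Not NE.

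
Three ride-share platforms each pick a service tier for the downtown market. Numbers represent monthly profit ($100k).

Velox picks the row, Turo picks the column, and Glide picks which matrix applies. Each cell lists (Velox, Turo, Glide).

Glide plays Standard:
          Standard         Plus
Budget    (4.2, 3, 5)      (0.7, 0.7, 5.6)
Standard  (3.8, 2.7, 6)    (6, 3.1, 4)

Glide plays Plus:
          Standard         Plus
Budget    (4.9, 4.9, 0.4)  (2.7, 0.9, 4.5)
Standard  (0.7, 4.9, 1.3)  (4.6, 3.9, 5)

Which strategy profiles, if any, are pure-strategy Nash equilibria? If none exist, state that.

Pure NE: (Budget, Standard, Standard)

(Budget, Standard, Standard): Velox gets 4.2, best alternative 3.8; Turo gets 3, best alternative 0.7; Glide gets 5, best alternative 0.4. No profitable deviation — NE.
(Budget, Standard, Plus): Glide can switch to Standard (0.4 → 5). Not NE.
(Budget, Plus, Standard): Velox can switch to Standard (0.7 → 6). Not NE.
(Budget, Plus, Plus): Velox can switch to Standard (2.7 → 4.6). Not NE.
(Standard, Standard, Standard): Velox can switch to Budget (3.8 → 4.2). Not NE.
(Standard, Standard, Plus): Velox can switch to Budget (0.7 → 4.9). Not NE.
(Standard, Plus, Standard): Glide can switch to Plus (4 → 5). Not NE.
(Standard, Plus, Plus): Turo can switch to Standard (3.9 → 4.9). Not NE.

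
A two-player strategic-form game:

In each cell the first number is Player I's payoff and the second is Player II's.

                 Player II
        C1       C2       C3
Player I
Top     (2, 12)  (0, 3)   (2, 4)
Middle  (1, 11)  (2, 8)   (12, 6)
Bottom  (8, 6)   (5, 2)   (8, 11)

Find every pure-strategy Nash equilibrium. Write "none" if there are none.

This game has no pure Nash equilibrium.

Check each profile: it is a Nash equilibrium iff no player can strictly gain by switching unilaterally.
(Top, C1): Player I can switch to Bottom (2 → 8). Not NE.
(Top, C2): Player I can switch to Middle (0 → 2). Not NE.
(Top, C3): Player I can switch to Middle (2 → 12). Not NE.
(Middle, C1): Player I can switch to Top (1 → 2). Not NE.
(Middle, C2): Player I can switch to Bottom (2 → 5). Not NE.
(Middle, C3): Player II can switch to C1 (6 → 11). Not NE.
(The remaining 3 profiles each have a profitable deviation by the same check.)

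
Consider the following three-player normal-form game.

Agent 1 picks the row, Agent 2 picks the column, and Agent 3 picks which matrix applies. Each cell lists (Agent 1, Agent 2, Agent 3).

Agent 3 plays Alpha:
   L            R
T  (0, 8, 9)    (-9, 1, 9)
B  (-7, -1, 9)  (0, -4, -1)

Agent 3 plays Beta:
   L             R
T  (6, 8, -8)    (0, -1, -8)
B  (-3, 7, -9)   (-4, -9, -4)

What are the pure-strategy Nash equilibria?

For each player, find the best response to each opponent profile; mutual best responses are the pure NE.
Agent 1 against (L, Alpha): payoffs 0, -7 → best response T.
Agent 1 against (L, Beta): payoffs 6, -3 → best response T.
Agent 1 against (R, Alpha): payoffs -9, 0 → best response B.
Agent 1 against (R, Beta): payoffs 0, -4 → best response T.
Agent 2 against (T, Alpha): payoffs 8, 1 → best response L.
Agent 2 against (T, Beta): payoffs 8, -1 → best response L.
Agent 2 against (B, Alpha): payoffs -1, -4 → best response L.
Agent 2 against (B, Beta): payoffs 7, -9 → best response L.
Agent 3 against (T, L): payoffs 9, -8 → best response Alpha.
Agent 3 against (T, R): payoffs 9, -8 → best response Alpha.
Agent 3 against (B, L): payoffs 9, -9 → best response Alpha.
Agent 3 against (B, R): payoffs -1, -4 → best response Alpha.
Mutual best responses: (T, L, Alpha).

The unique pure-strategy Nash equilibrium is (T, L, Alpha).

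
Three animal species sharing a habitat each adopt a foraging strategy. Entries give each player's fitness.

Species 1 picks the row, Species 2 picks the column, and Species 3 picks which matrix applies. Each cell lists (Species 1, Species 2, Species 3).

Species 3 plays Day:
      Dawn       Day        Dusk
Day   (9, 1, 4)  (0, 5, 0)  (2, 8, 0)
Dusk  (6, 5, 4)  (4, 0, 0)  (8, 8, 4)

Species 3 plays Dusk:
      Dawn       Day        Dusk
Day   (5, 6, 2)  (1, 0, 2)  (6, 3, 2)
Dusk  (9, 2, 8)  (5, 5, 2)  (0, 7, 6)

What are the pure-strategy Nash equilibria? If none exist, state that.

Species 1 against (Dawn, Day): payoffs 9, 6 → best response Day.
Species 1 against (Dawn, Dusk): payoffs 5, 9 → best response Dusk.
Species 1 against (Day, Day): payoffs 0, 4 → best response Dusk.
Species 1 against (Day, Dusk): payoffs 1, 5 → best response Dusk.
Species 1 against (Dusk, Day): payoffs 2, 8 → best response Dusk.
Species 1 against (Dusk, Dusk): payoffs 6, 0 → best response Day.
Species 2 against (Day, Day): payoffs 1, 5, 8 → best response Dusk.
Species 2 against (Day, Dusk): payoffs 6, 0, 3 → best response Dawn.
Species 2 against (Dusk, Day): payoffs 5, 0, 8 → best response Dusk.
Species 2 against (Dusk, Dusk): payoffs 2, 5, 7 → best response Dusk.
Species 3 against (Day, Dawn): payoffs 4, 2 → best response Day.
Species 3 against (Day, Day): payoffs 0, 2 → best response Dusk.
Species 3 against (Day, Dusk): payoffs 0, 2 → best response Dusk.
Species 3 against (Dusk, Dawn): payoffs 4, 8 → best response Dusk.
Species 3 against (Dusk, Day): payoffs 0, 2 → best response Dusk.
Species 3 against (Dusk, Dusk): payoffs 4, 6 → best response Dusk.
No profile is a mutual best response for all players.

No pure-strategy Nash equilibrium.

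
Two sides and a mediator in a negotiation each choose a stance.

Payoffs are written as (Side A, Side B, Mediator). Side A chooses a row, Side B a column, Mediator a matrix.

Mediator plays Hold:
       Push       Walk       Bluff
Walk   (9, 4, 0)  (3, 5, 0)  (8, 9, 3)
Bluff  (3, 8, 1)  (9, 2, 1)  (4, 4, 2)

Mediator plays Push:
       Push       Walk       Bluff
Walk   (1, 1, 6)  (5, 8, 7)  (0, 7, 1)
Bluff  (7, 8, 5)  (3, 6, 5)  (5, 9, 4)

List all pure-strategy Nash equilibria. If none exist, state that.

Side A against (Push, Hold): payoffs 9, 3 → best response Walk.
Side A against (Push, Push): payoffs 1, 7 → best response Bluff.
Side A against (Walk, Hold): payoffs 3, 9 → best response Bluff.
Side A against (Walk, Push): payoffs 5, 3 → best response Walk.
Side A against (Bluff, Hold): payoffs 8, 4 → best response Walk.
Side A against (Bluff, Push): payoffs 0, 5 → best response Bluff.
Side B against (Walk, Hold): payoffs 4, 5, 9 → best response Bluff.
Side B against (Walk, Push): payoffs 1, 8, 7 → best response Walk.
Side B against (Bluff, Hold): payoffs 8, 2, 4 → best response Push.
Side B against (Bluff, Push): payoffs 8, 6, 9 → best response Bluff.
Mediator against (Walk, Push): payoffs 0, 6 → best response Push.
Mediator against (Walk, Walk): payoffs 0, 7 → best response Push.
Mediator against (Walk, Bluff): payoffs 3, 1 → best response Hold.
Mediator against (Bluff, Push): payoffs 1, 5 → best response Push.
Mediator against (Bluff, Walk): payoffs 1, 5 → best response Push.
Mediator against (Bluff, Bluff): payoffs 2, 4 → best response Push.
Mutual best responses: (Walk, Walk, Push); (Walk, Bluff, Hold); (Bluff, Bluff, Push).

Pure-strategy Nash equilibria: (Walk, Walk, Push) and (Walk, Bluff, Hold) and (Bluff, Bluff, Push)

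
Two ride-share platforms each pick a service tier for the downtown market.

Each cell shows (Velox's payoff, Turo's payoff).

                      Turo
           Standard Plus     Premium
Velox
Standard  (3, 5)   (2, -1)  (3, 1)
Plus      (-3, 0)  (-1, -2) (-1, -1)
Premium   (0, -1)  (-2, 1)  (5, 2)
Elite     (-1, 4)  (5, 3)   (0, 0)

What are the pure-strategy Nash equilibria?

The pure Nash equilibria are (Standard, Standard); (Premium, Premium).

For each strategy profile, look for a profitable unilateral deviation.
(Standard, Standard): Velox gets 3, best alternative 0; Turo gets 5, best alternative 1. No profitable deviation — NE.
(Standard, Plus): Velox can switch to Elite (2 → 5). Not NE.
(Standard, Premium): Velox can switch to Premium (3 → 5). Not NE.
(Plus, Standard): Velox can switch to Standard (-3 → 3). Not NE.
(Plus, Plus): Velox can switch to Standard (-1 → 2). Not NE.
(Plus, Premium): Velox can switch to Standard (-1 → 3). Not NE.
(Premium, Standard): Velox can switch to Standard (0 → 3). Not NE.
(Premium, Plus): Velox can switch to Standard (-2 → 2). Not NE.
(Premium, Premium): Velox gets 5, best alternative 3; Turo gets 2, best alternative 1. No profitable deviation — NE.
(Elite, Standard): Velox can switch to Standard (-1 → 3). Not NE.
(Elite, Plus): Turo can switch to Standard (3 → 4). Not NE.
(Elite, Premium): Velox can switch to Standard (0 → 3). Not NE.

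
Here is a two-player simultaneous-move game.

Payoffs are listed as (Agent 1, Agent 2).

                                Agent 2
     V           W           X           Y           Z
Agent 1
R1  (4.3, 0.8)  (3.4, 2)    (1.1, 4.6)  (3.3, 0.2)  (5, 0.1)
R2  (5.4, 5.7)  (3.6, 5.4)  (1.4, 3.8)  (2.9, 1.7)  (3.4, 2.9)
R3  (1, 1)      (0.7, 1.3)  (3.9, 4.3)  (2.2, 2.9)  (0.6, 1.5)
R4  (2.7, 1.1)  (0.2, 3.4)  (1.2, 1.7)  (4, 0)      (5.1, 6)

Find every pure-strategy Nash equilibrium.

For each player, find the best response to each opponent profile; mutual best responses are the pure NE.
Agent 1 against V: payoffs 4.3, 5.4, 1, 2.7 → best response R2.
Agent 1 against W: payoffs 3.4, 3.6, 0.7, 0.2 → best response R2.
Agent 1 against X: payoffs 1.1, 1.4, 3.9, 1.2 → best response R3.
Agent 1 against Y: payoffs 3.3, 2.9, 2.2, 4 → best response R4.
Agent 1 against Z: payoffs 5, 3.4, 0.6, 5.1 → best response R4.
Agent 2 against R1: payoffs 0.8, 2, 4.6, 0.2, 0.1 → best response X.
Agent 2 against R2: payoffs 5.7, 5.4, 3.8, 1.7, 2.9 → best response V.
Agent 2 against R3: payoffs 1, 1.3, 4.3, 2.9, 1.5 → best response X.
Agent 2 against R4: payoffs 1.1, 3.4, 1.7, 0, 6 → best response Z.
Mutual best responses: (R2, V); (R3, X); (R4, Z).

Pure-strategy Nash equilibria: (R2, V); (R3, X); (R4, Z)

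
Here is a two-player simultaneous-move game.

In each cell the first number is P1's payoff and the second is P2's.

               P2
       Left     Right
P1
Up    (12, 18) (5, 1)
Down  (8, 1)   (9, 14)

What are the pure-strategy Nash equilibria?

(Up, Left): P1 gets 12, best alternative 8; P2 gets 18, best alternative 1. No profitable deviation — NE.
(Up, Right): P1 can switch to Down (5 → 9). Not NE.
(Down, Left): P1 can switch to Up (8 → 12). Not NE.
(Down, Right): P1 gets 9, best alternative 5; P2 gets 14, best alternative 1. No profitable deviation — NE.

(Up, Left); (Down, Right)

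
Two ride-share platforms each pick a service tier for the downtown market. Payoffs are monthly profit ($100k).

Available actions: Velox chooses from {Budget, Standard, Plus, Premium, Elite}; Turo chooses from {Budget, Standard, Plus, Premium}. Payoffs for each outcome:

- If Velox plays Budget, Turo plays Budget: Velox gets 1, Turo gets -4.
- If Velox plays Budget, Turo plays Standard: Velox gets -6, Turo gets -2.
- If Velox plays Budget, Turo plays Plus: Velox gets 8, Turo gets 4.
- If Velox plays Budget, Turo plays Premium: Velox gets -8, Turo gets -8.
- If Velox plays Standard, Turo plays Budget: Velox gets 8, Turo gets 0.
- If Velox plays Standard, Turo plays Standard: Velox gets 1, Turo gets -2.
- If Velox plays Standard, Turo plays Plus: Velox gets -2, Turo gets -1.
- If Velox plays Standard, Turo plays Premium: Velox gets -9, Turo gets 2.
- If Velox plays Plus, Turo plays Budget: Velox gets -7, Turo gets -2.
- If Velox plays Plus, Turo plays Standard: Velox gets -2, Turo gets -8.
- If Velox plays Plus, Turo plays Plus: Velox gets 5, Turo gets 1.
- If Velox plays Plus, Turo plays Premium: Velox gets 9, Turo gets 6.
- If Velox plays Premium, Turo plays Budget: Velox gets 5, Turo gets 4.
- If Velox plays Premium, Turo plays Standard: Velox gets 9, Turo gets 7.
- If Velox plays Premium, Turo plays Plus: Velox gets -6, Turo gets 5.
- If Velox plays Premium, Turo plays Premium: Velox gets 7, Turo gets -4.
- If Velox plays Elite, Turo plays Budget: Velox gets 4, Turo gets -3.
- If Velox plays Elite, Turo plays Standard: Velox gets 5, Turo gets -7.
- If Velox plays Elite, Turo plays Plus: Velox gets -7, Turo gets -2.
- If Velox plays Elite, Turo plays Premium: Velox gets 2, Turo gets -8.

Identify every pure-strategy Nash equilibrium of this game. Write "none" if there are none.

Mark each player's best response to every combination of opponents' strategies; a profile where every player is best-responding is a pure Nash equilibrium.
Velox against Budget: payoffs 1, 8, -7, 5, 4 → best response Standard.
Velox against Standard: payoffs -6, 1, -2, 9, 5 → best response Premium.
Velox against Plus: payoffs 8, -2, 5, -6, -7 → best response Budget.
Velox against Premium: payoffs -8, -9, 9, 7, 2 → best response Plus.
Turo against Budget: payoffs -4, -2, 4, -8 → best response Plus.
Turo against Standard: payoffs 0, -2, -1, 2 → best response Premium.
Turo against Plus: payoffs -2, -8, 1, 6 → best response Premium.
Turo against Premium: payoffs 4, 7, 5, -4 → best response Standard.
Turo against Elite: payoffs -3, -7, -2, -8 → best response Plus.
Mutual best responses: (Budget, Plus); (Plus, Premium); (Premium, Standard).

Pure-strategy Nash equilibria: (Budget, Plus), (Plus, Premium), (Premium, Standard)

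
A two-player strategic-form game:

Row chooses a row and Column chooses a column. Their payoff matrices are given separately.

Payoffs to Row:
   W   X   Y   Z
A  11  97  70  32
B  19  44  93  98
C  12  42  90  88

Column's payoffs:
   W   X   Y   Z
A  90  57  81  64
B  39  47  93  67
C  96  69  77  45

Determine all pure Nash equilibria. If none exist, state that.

(B, Y)

Row against W: payoffs 11, 19, 12 → best response B.
Row against X: payoffs 97, 44, 42 → best response A.
Row against Y: payoffs 70, 93, 90 → best response B.
Row against Z: payoffs 32, 98, 88 → best response B.
Column against A: payoffs 90, 57, 81, 64 → best response W.
Column against B: payoffs 39, 47, 93, 67 → best response Y.
Column against C: payoffs 96, 69, 77, 45 → best response W.
Mutual best responses: (B, Y).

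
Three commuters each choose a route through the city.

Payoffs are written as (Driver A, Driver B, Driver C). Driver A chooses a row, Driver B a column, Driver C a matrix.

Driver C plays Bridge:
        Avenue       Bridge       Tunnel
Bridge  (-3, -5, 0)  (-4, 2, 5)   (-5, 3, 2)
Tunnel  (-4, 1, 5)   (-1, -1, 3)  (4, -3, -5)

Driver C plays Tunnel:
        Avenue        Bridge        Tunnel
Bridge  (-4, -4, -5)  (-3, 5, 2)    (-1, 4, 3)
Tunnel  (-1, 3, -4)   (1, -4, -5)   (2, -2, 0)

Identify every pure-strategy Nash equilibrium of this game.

Mark each player's best response to every combination of opponents' strategies; a profile where every player is best-responding is a pure Nash equilibrium.
Driver A against (Avenue, Bridge): payoffs -3, -4 → best response Bridge.
Driver A against (Avenue, Tunnel): payoffs -4, -1 → best response Tunnel.
Driver A against (Bridge, Bridge): payoffs -4, -1 → best response Tunnel.
Driver A against (Bridge, Tunnel): payoffs -3, 1 → best response Tunnel.
Driver A against (Tunnel, Bridge): payoffs -5, 4 → best response Tunnel.
Driver A against (Tunnel, Tunnel): payoffs -1, 2 → best response Tunnel.
Driver B against (Bridge, Bridge): payoffs -5, 2, 3 → best response Tunnel.
Driver B against (Bridge, Tunnel): payoffs -4, 5, 4 → best response Bridge.
Driver B against (Tunnel, Bridge): payoffs 1, -1, -3 → best response Avenue.
Driver B against (Tunnel, Tunnel): payoffs 3, -4, -2 → best response Avenue.
Driver C against (Bridge, Avenue): payoffs 0, -5 → best response Bridge.
Driver C against (Bridge, Bridge): payoffs 5, 2 → best response Bridge.
Driver C against (Bridge, Tunnel): payoffs 2, 3 → best response Tunnel.
Driver C against (Tunnel, Avenue): payoffs 5, -4 → best response Bridge.
Driver C against (Tunnel, Bridge): payoffs 3, -5 → best response Bridge.
Driver C against (Tunnel, Tunnel): payoffs -5, 0 → best response Tunnel.
No profile is a mutual best response for all players.

There is no pure-strategy Nash equilibrium.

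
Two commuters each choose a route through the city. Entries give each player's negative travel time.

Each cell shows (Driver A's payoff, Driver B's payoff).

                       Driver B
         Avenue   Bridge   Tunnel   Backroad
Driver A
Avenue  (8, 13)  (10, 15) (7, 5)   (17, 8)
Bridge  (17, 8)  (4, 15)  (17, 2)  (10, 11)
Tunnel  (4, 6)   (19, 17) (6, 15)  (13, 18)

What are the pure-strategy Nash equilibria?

none

(Avenue, Avenue): Driver A can switch to Bridge (8 → 17). Not NE.
(Avenue, Bridge): Driver A can switch to Tunnel (10 → 19). Not NE.
(Avenue, Tunnel): Driver A can switch to Bridge (7 → 17). Not NE.
(Avenue, Backroad): Driver B can switch to Avenue (8 → 13). Not NE.
(Bridge, Avenue): Driver B can switch to Bridge (8 → 15). Not NE.
(Bridge, Bridge): Driver A can switch to Avenue (4 → 10). Not NE.
(Bridge, Tunnel): Driver B can switch to Avenue (2 → 8). Not NE.
(Bridge, Backroad): Driver A can switch to Avenue (10 → 17). Not NE.
(The remaining 4 profiles each have a profitable deviation by the same check.)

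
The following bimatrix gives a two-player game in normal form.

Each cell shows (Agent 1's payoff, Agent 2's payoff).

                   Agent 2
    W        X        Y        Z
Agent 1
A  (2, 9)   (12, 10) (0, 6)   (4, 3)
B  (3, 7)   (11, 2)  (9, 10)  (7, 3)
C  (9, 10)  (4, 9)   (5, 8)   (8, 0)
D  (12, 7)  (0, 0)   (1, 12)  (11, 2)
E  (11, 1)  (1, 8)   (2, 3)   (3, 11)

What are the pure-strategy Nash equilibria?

Agent 1 against W: payoffs 2, 3, 9, 12, 11 → best response D.
Agent 1 against X: payoffs 12, 11, 4, 0, 1 → best response A.
Agent 1 against Y: payoffs 0, 9, 5, 1, 2 → best response B.
Agent 1 against Z: payoffs 4, 7, 8, 11, 3 → best response D.
Agent 2 against A: payoffs 9, 10, 6, 3 → best response X.
Agent 2 against B: payoffs 7, 2, 10, 3 → best response Y.
Agent 2 against C: payoffs 10, 9, 8, 0 → best response W.
Agent 2 against D: payoffs 7, 0, 12, 2 → best response Y.
Agent 2 against E: payoffs 1, 8, 3, 11 → best response Z.
Mutual best responses: (A, X); (B, Y).

Pure-strategy Nash equilibria: (A, X), (B, Y)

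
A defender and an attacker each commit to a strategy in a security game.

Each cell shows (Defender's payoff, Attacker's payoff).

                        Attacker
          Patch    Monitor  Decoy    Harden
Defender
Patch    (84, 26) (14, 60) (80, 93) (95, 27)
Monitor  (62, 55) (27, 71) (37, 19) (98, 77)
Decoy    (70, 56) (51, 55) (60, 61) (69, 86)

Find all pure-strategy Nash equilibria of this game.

Pure-strategy Nash equilibria: (Patch, Decoy), (Monitor, Harden)

(Patch, Patch): Attacker can switch to Monitor (26 → 60). Not NE.
(Patch, Monitor): Defender can switch to Monitor (14 → 27). Not NE.
(Patch, Decoy): Defender gets 80, best alternative 60; Attacker gets 93, best alternative 60. No profitable deviation — NE.
(Patch, Harden): Defender can switch to Monitor (95 → 98). Not NE.
(Monitor, Patch): Defender can switch to Patch (62 → 84). Not NE.
(Monitor, Monitor): Defender can switch to Decoy (27 → 51). Not NE.
(Monitor, Decoy): Defender can switch to Patch (37 → 80). Not NE.
(Monitor, Harden): Defender gets 98, best alternative 95; Attacker gets 77, best alternative 71. No profitable deviation — NE.
(Decoy, Patch): Defender can switch to Patch (70 → 84). Not NE.
(Decoy, Monitor): Attacker can switch to Patch (55 → 56). Not NE.
(The remaining 2 profiles each have a profitable deviation by the same check.)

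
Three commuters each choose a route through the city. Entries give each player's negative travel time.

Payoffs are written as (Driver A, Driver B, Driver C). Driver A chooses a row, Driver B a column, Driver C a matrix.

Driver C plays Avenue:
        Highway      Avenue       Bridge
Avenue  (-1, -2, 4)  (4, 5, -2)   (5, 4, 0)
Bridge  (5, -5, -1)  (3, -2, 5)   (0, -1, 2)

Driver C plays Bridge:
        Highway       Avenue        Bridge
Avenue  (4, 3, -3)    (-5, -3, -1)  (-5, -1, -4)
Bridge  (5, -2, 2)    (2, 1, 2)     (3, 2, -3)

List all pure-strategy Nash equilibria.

Driver A against (Highway, Avenue): payoffs -1, 5 → best response Bridge.
Driver A against (Highway, Bridge): payoffs 4, 5 → best response Bridge.
Driver A against (Avenue, Avenue): payoffs 4, 3 → best response Avenue.
Driver A against (Avenue, Bridge): payoffs -5, 2 → best response Bridge.
Driver A against (Bridge, Avenue): payoffs 5, 0 → best response Avenue.
Driver A against (Bridge, Bridge): payoffs -5, 3 → best response Bridge.
Driver B against (Avenue, Avenue): payoffs -2, 5, 4 → best response Avenue.
Driver B against (Avenue, Bridge): payoffs 3, -3, -1 → best response Highway.
Driver B against (Bridge, Avenue): payoffs -5, -2, -1 → best response Bridge.
Driver B against (Bridge, Bridge): payoffs -2, 1, 2 → best response Bridge.
Driver C against (Avenue, Highway): payoffs 4, -3 → best response Avenue.
Driver C against (Avenue, Avenue): payoffs -2, -1 → best response Bridge.
Driver C against (Avenue, Bridge): payoffs 0, -4 → best response Avenue.
Driver C against (Bridge, Highway): payoffs -1, 2 → best response Bridge.
Driver C against (Bridge, Avenue): payoffs 5, 2 → best response Avenue.
Driver C against (Bridge, Bridge): payoffs 2, -3 → best response Avenue.
No profile is a mutual best response for all players.

There is no pure-strategy Nash equilibrium.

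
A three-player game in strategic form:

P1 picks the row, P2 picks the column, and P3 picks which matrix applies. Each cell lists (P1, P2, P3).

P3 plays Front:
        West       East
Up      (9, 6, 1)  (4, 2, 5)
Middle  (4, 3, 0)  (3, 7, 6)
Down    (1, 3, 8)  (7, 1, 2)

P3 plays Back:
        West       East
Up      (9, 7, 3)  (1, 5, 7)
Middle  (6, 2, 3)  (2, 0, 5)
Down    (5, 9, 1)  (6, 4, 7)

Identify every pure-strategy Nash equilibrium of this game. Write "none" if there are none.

The unique pure-strategy Nash equilibrium is (Up, West, Back).

P1 against (West, Front): payoffs 9, 4, 1 → best response Up.
P1 against (West, Back): payoffs 9, 6, 5 → best response Up.
P1 against (East, Front): payoffs 4, 3, 7 → best response Down.
P1 against (East, Back): payoffs 1, 2, 6 → best response Down.
P2 against (Up, Front): payoffs 6, 2 → best response West.
P2 against (Up, Back): payoffs 7, 5 → best response West.
P2 against (Middle, Front): payoffs 3, 7 → best response East.
P2 against (Middle, Back): payoffs 2, 0 → best response West.
P2 against (Down, Front): payoffs 3, 1 → best response West.
P2 against (Down, Back): payoffs 9, 4 → best response West.
P3 against (Up, West): payoffs 1, 3 → best response Back.
P3 against (Up, East): payoffs 5, 7 → best response Back.
P3 against (Middle, West): payoffs 0, 3 → best response Back.
P3 against (Middle, East): payoffs 6, 5 → best response Front.
P3 against (Down, West): payoffs 8, 1 → best response Front.
P3 against (Down, East): payoffs 2, 7 → best response Back.
Mutual best responses: (Up, West, Back).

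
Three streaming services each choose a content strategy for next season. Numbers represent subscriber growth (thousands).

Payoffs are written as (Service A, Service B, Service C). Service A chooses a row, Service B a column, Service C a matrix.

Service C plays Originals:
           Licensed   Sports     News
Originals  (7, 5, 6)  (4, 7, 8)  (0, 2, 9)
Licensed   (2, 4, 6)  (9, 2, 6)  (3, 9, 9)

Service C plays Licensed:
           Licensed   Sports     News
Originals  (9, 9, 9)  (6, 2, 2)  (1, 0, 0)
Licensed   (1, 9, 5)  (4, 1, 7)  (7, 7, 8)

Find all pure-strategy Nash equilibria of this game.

Check each profile: it is a Nash equilibrium iff no player can strictly gain by switching unilaterally.
(Originals, Licensed, Originals): Service B can switch to Sports (5 → 7). Not NE.
(Originals, Licensed, Licensed): Service A gets 9, best alternative 1; Service B gets 9, best alternative 2; Service C gets 9, best alternative 6. No profitable deviation — NE.
(Originals, Sports, Originals): Service A can switch to Licensed (4 → 9). Not NE.
(Originals, Sports, Licensed): Service B can switch to Licensed (2 → 9). Not NE.
(Originals, News, Originals): Service A can switch to Licensed (0 → 3). Not NE.
(Originals, News, Licensed): Service A can switch to Licensed (1 → 7). Not NE.
(Licensed, Licensed, Originals): Service A can switch to Originals (2 → 7). Not NE.
(Licensed, News, Originals): Service A gets 3, best alternative 0; Service B gets 9, best alternative 4; Service C gets 9, best alternative 8. No profitable deviation — NE.
(The remaining 4 profiles each have a profitable deviation by the same check.)

(Originals, Licensed, Licensed) and (Licensed, News, Originals)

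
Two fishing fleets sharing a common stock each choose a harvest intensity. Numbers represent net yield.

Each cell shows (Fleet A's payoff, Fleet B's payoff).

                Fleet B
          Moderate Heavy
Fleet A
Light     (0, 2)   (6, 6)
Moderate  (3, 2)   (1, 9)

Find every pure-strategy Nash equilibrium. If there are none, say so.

Fleet A against Moderate: payoffs 0, 3 → best response Moderate.
Fleet A against Heavy: payoffs 6, 1 → best response Light.
Fleet B against Light: payoffs 2, 6 → best response Heavy.
Fleet B against Moderate: payoffs 2, 9 → best response Heavy.
Mutual best responses: (Light, Heavy).

(Light, Heavy)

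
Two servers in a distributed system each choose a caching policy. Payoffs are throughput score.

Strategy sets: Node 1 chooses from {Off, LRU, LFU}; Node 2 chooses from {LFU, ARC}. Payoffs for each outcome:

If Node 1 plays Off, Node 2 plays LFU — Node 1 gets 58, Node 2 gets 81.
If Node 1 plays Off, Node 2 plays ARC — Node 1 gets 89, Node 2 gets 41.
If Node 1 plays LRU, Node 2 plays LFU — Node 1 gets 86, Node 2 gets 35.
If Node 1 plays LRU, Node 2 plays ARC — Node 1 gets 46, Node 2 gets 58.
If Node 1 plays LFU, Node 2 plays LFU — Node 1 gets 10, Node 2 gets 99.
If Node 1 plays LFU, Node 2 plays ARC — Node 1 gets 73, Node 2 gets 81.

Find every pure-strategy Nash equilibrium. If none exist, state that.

(Off, LFU): Node 1 can switch to LRU (58 → 86). Not NE.
(Off, ARC): Node 2 can switch to LFU (41 → 81). Not NE.
(LRU, LFU): Node 2 can switch to ARC (35 → 58). Not NE.
(LRU, ARC): Node 1 can switch to Off (46 → 89). Not NE.
(LFU, LFU): Node 1 can switch to Off (10 → 58). Not NE.
(LFU, ARC): Node 1 can switch to Off (73 → 89). Not NE.

none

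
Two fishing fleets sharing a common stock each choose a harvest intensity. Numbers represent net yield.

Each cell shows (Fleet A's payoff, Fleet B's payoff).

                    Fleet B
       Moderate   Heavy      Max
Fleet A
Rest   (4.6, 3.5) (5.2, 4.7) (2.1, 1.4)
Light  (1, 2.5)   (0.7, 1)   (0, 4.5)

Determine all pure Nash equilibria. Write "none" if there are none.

(Rest, Heavy)

Fleet A against Moderate: payoffs 4.6, 1 → best response Rest.
Fleet A against Heavy: payoffs 5.2, 0.7 → best response Rest.
Fleet A against Max: payoffs 2.1, 0 → best response Rest.
Fleet B against Rest: payoffs 3.5, 4.7, 1.4 → best response Heavy.
Fleet B against Light: payoffs 2.5, 1, 4.5 → best response Max.
Mutual best responses: (Rest, Heavy).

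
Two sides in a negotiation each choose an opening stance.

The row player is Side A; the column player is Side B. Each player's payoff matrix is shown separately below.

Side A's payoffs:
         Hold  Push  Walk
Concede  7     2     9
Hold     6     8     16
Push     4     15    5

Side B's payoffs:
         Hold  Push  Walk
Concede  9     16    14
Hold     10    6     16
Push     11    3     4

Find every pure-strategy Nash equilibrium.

(Hold, Walk)

(Concede, Hold): Side B can switch to Push (9 → 16). Not NE.
(Concede, Push): Side A can switch to Hold (2 → 8). Not NE.
(Concede, Walk): Side A can switch to Hold (9 → 16). Not NE.
(Hold, Hold): Side A can switch to Concede (6 → 7). Not NE.
(Hold, Push): Side A can switch to Push (8 → 15). Not NE.
(Hold, Walk): Side A gets 16, best alternative 9; Side B gets 16, best alternative 10. No profitable deviation — NE.
(Push, Hold): Side A can switch to Concede (4 → 7). Not NE.
(Push, Push): Side B can switch to Hold (3 → 11). Not NE.
(Push, Walk): Side A can switch to Concede (5 → 9). Not NE.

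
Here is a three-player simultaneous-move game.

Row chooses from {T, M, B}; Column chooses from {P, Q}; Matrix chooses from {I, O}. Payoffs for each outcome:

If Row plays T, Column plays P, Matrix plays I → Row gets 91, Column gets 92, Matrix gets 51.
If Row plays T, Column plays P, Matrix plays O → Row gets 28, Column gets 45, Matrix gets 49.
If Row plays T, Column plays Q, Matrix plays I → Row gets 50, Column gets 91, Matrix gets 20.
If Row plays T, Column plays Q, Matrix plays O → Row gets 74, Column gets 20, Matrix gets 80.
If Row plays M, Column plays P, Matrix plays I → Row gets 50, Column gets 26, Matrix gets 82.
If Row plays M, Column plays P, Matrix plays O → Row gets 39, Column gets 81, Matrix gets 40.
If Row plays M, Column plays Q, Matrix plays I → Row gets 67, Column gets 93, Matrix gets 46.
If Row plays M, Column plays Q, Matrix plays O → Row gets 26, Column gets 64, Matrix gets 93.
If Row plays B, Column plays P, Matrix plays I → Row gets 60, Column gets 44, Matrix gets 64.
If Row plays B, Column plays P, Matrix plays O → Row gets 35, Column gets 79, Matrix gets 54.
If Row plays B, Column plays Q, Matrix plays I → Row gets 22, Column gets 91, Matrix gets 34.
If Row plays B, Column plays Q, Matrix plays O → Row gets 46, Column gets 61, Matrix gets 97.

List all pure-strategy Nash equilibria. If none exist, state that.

The unique pure-strategy Nash equilibrium is (T, P, I).

For each strategy profile, look for a profitable unilateral deviation.
(T, P, I): Row gets 91, best alternative 60; Column gets 92, best alternative 91; Matrix gets 51, best alternative 49. No profitable deviation — NE.
(T, P, O): Row can switch to M (28 → 39). Not NE.
(T, Q, I): Row can switch to M (50 → 67). Not NE.
(T, Q, O): Column can switch to P (20 → 45). Not NE.
(M, P, I): Row can switch to T (50 → 91). Not NE.
(M, P, O): Matrix can switch to I (40 → 82). Not NE.
(M, Q, I): Matrix can switch to O (46 → 93). Not NE.
(M, Q, O): Row can switch to T (26 → 74). Not NE.
(B, P, I): Row can switch to T (60 → 91). Not NE.
(B, P, O): Row can switch to M (35 → 39). Not NE.
(B, Q, I): Row can switch to T (22 → 50). Not NE.
(The remaining 1 profile has a profitable deviation by the same check.)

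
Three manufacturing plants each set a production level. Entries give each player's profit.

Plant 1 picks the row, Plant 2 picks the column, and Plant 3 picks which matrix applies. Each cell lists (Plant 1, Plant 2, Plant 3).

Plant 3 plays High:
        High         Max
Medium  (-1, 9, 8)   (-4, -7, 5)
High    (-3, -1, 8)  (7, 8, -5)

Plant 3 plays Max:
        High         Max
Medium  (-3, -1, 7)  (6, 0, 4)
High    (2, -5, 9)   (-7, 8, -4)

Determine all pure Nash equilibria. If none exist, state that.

The unique pure-strategy Nash equilibrium is (Medium, High, High).

(Medium, High, High): Plant 1 gets -1, best alternative -3; Plant 2 gets 9, best alternative -7; Plant 3 gets 8, best alternative 7. No profitable deviation — NE.
(Medium, High, Max): Plant 1 can switch to High (-3 → 2). Not NE.
(Medium, Max, High): Plant 1 can switch to High (-4 → 7). Not NE.
(Medium, Max, Max): Plant 3 can switch to High (4 → 5). Not NE.
(High, High, High): Plant 1 can switch to Medium (-3 → -1). Not NE.
(High, High, Max): Plant 2 can switch to Max (-5 → 8). Not NE.
(High, Max, High): Plant 3 can switch to Max (-5 → -4). Not NE.
(The remaining 1 profile has a profitable deviation by the same check.)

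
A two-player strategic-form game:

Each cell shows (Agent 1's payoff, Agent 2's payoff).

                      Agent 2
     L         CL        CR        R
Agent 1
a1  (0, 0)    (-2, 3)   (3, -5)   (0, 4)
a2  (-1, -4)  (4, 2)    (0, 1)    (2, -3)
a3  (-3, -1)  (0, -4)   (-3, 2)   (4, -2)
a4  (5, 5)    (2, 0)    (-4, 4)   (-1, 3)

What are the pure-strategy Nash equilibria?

(a2, CL) and (a4, L)

For each player, find the best response to each opponent profile; mutual best responses are the pure NE.
Agent 1 against L: payoffs 0, -1, -3, 5 → best response a4.
Agent 1 against CL: payoffs -2, 4, 0, 2 → best response a2.
Agent 1 against CR: payoffs 3, 0, -3, -4 → best response a1.
Agent 1 against R: payoffs 0, 2, 4, -1 → best response a3.
Agent 2 against a1: payoffs 0, 3, -5, 4 → best response R.
Agent 2 against a2: payoffs -4, 2, 1, -3 → best response CL.
Agent 2 against a3: payoffs -1, -4, 2, -2 → best response CR.
Agent 2 against a4: payoffs 5, 0, 4, 3 → best response L.
Mutual best responses: (a2, CL); (a4, L).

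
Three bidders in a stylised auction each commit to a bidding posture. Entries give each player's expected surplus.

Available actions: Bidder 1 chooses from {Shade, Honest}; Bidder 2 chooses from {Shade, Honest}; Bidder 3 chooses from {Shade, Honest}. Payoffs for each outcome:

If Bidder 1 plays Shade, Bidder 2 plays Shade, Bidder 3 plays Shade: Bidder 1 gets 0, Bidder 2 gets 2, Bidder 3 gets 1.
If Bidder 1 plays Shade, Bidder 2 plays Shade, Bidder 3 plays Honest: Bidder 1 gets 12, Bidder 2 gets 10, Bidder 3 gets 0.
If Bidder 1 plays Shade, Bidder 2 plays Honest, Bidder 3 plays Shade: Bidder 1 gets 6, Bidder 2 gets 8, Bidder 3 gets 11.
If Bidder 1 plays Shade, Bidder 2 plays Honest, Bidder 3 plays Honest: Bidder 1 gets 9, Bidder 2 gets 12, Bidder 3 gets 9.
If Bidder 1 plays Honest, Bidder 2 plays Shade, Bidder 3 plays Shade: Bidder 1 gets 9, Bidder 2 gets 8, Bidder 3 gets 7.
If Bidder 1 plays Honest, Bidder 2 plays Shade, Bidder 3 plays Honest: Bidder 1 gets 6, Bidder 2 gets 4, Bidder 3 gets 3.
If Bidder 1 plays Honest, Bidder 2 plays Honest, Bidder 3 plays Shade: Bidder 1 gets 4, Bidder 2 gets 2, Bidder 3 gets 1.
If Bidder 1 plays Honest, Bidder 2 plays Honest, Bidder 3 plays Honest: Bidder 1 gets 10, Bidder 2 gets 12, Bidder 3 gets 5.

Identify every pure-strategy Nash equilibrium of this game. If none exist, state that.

Pure-strategy Nash equilibria: (Shade, Honest, Shade); (Honest, Shade, Shade); (Honest, Honest, Honest)

Check each profile: it is a Nash equilibrium iff no player can strictly gain by switching unilaterally.
(Shade, Shade, Shade): Bidder 1 can switch to Honest (0 → 9). Not NE.
(Shade, Shade, Honest): Bidder 2 can switch to Honest (10 → 12). Not NE.
(Shade, Honest, Shade): Bidder 1 gets 6, best alternative 4; Bidder 2 gets 8, best alternative 2; Bidder 3 gets 11, best alternative 9. No profitable deviation — NE.
(Shade, Honest, Honest): Bidder 1 can switch to Honest (9 → 10). Not NE.
(Honest, Shade, Shade): Bidder 1 gets 9, best alternative 0; Bidder 2 gets 8, best alternative 2; Bidder 3 gets 7, best alternative 3. No profitable deviation — NE.
(Honest, Shade, Honest): Bidder 1 can switch to Shade (6 → 12). Not NE.
(Honest, Honest, Shade): Bidder 1 can switch to Shade (4 → 6). Not NE.
(Honest, Honest, Honest): Bidder 1 gets 10, best alternative 9; Bidder 2 gets 12, best alternative 4; Bidder 3 gets 5, best alternative 1. No profitable deviation — NE.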